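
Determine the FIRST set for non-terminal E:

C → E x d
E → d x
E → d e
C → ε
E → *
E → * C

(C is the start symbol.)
{ '*', 'd' }

From E → d x:
  - d is a terminal: add 'd' and stop
From E → d e:
  - d is a terminal: add 'd' and stop
From E → *:
  - '*' is a terminal: add '*' and stop
From E → * C:
  - '*' is a terminal: add '*' and stop

Collecting: FIRST(E) = { '*', 'd' }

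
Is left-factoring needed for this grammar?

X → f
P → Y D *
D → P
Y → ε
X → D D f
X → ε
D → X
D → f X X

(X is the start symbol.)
No, left-factoring is not needed

Left-factoring is needed when two productions for the same non-terminal
share a common prefix on the right-hand side.

Productions for X:
  X → f
  X → D D f
  X → ε
Productions for D:
  D → P
  D → X
  D → f X X

No common prefixes found.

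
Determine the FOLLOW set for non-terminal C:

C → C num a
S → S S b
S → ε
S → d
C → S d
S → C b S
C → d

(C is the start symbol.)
To compute FOLLOW(C), find every occurrence of C on a right-hand side N → α C β: add FIRST(β) \ {ε}, and if β is empty or nullable also add FOLLOW(N). Iterate to a fixed point.

C is the start symbol, so $ ∈ FOLLOW(C).
In C → C num a: C is followed by num a, add FIRST(num a) \ {ε} = { 'num' }
In S → C b S: C is followed by b S, add FIRST(b S) \ {ε} = { 'b' }

Taking the union: FOLLOW(C) = { $, 'b', 'num' }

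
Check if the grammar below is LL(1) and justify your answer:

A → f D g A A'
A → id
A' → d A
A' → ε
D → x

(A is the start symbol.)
A grammar is LL(1) if for each non-terminal N with multiple productions, the predict sets of those productions are pairwise disjoint, where PREDICT(N → α) = (FIRST(α) \ {ε}) ∪ (FOLLOW(N) if α ⇒* ε).

Relevant sets:
  FOLLOW(A') = { $, 'd' }

For A:
  PREDICT(A → f D g A A') = { 'f' }
  PREDICT(A → id) = { 'id' }
For A':
  PREDICT(A' → d A) = { 'd' }
  PREDICT(A' → ε) = { $, 'd' }
D has a single production, so nothing to check there.

Conflict found: Predict set conflict for A': { 'd' }
The grammar is NOT LL(1).

Answer: No. Predict set conflict for A': { 'd' }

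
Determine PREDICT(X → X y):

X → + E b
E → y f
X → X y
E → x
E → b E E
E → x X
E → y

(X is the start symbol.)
{ '+' }

PREDICT(X → X y) = (FIRST(RHS) \ {ε}) ∪ (FOLLOW(X) if ε ∈ FIRST(RHS), i.e. RHS ⇒* ε)
FIRST(X) = { '+' }
FIRST(X y) = { '+' }
ε ∉ FIRST(X y), so FOLLOW(X) is not added.
PREDICT(X → X y) = { '+' }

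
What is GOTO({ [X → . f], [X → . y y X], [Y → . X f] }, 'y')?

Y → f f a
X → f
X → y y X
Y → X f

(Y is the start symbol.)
GOTO(I, 'y') = CLOSURE({ [A → αX.β] : [A → α.Xβ] ∈ I, X = 'y' })

Items with dot before 'y', with the dot advanced:
  [X → . y y X] → [X → y . y X]
Closure adds nothing (no advanced item has the dot before a non-terminal).

GOTO = { [X → y . y X] }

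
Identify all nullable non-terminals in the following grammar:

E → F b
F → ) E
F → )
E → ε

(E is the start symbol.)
{ 'E' }

A non-terminal is nullable if it can derive ε (the empty string): either it has an ε-production, or it has a production whose right-hand side consists entirely of nullable non-terminals.

ε-productions: E → ε
So E is immediately nullable.
No further non-terminal can be added: every production for the remaining non-terminals contains a terminal or a non-nullable non-terminal.
Nullable = { 'E' }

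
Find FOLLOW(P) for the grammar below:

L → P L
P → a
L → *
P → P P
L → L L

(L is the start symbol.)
In L → P L: P is followed by L, add FIRST(L) \ {ε} = { '*', 'a' }
In P → P P: P is followed by P, add FIRST(P) \ {ε} = { 'a' }
In P → P P: P is at the end; this adds FOLLOW(P) to itself — nothing new

Taking the union: FOLLOW(P) = { '*', 'a' }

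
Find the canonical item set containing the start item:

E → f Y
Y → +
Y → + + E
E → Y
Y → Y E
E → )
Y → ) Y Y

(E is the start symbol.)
{ [E → . )], [E → . Y], [E → . f Y], [E' → . E], [Y → . ) Y Y], [Y → . + + E], [Y → . +], [Y → . Y E] }

First, augment the grammar with E' → E
I₀ = CLOSURE({ [E' → . E] }):
  [E' → . E] has the dot before E: add [E → . f Y], [E → . Y], [E → . )]
  [E → . Y] has the dot before Y: add [Y → . +], [Y → . + + E], [Y → . Y E], [Y → . ) Y Y]
No further items can be added.

I₀ = { [E → . )], [E → . Y], [E → . f Y], [E' → . E], [Y → . ) Y Y], [Y → . + + E], [Y → . +], [Y → . Y E] }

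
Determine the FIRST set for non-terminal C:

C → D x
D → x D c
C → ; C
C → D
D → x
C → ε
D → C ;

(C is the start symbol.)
To compute FIRST(C), examine every production with C on the left-hand side, reading each right-hand side left to right until a non-nullable symbol is reached.

FIRST sets of the other non-terminals involved (by the same procedure, iterated to a fixed point):
  FIRST(D) = { ';', 'x' }

From C → D x:
  - D is a non-terminal: add FIRST(D) \ {ε} = { ';', 'x' }
    D is not nullable, so stop
From C → ; C:
  - ';' is a terminal: add ';' and stop
From C → D:
  - D is a non-terminal: add FIRST(D) \ {ε} = { ';', 'x' }
    D is not nullable, so stop
From C → ε:
  - ε-production, so ε ∈ FIRST(C)

Collecting: FIRST(C) = { ';', 'x', ε }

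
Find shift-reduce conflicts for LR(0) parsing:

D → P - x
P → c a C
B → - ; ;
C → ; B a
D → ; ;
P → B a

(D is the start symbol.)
A shift-reduce conflict occurs when an LR(0) state has both:
  - a complete (reduce) item [A → α .] (dot at the end), and
  - a shift item [B → β . c γ] (dot before a terminal).

Augment with D' → D and build the canonical LR(0) collection (I0 = CLOSURE({[D' → . D]}), then GOTO on every symbol after a dot until no new states appear). It has 18 states:
  I0: { [B → . - ; ;], [D → . ; ;], [D → . P - x], [D' → . D], [P → . B a], [P → . c a C] }  — shift
  I1: { [B → - . ; ;] }  — shift
  I2: { [D → ; . ;] }  — shift
  I3: { [P → B . a] }  — shift
  I4: { [D' → D .] }  — accept
  I5: { [D → P . - x] }  — shift
  I6: { [P → c . a C] }  — shift
  I7: { [C → . ; B a], [P → c a . C] }  — shift
  I8: { [B → . - ; ;], [C → ; . B a] }  — shift
  I9: { [P → c a C .] }  — reduce
  I10: { [C → ; B . a] }  — shift
  I11: { [C → ; B a .] }  — reduce
  I12: { [D → P - . x] }  — shift
  I13: { [D → P - x .] }  — reduce
  I14: { [P → B a .] }  — reduce
  I15: { [D → ; ; .] }  — reduce
  I16: { [B → - ; . ;] }  — shift
  I17: { [B → - ; ; .] }  — reduce

No state contains both a complete item and a shift item.

Answer: No shift-reduce conflicts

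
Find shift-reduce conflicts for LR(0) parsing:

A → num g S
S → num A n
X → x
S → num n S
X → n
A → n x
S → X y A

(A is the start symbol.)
No shift-reduce conflicts

Augment with A' → A and build the canonical LR(0) collection (I0 = CLOSURE({[A' → . A]}), then GOTO on every symbol after a dot until no new states appear). It has 18 states:
  I0: { [A → . n x], [A → . num g S], [A' → . A] }  — shift
  I1: { [A' → A .] }  — accept
  I2: { [A → n . x] }  — shift
  I3: { [A → num . g S] }  — shift
  I4: { [A → num g . S], [S → . X y A], [S → . num A n], [S → . num n S], [X → . n], [X → . x] }  — shift
  I5: { [A → num g S .] }  — reduce
  I6: { [S → X . y A] }  — shift
  I7: { [X → n .] }  — reduce
  I8: { [A → . n x], [A → . num g S], [S → num . A n], [S → num . n S] }  — shift
  I9: { [X → x .] }  — reduce
  I10: { [S → num A . n] }  — shift
  I11: { [A → n . x], [S → . X y A], [S → . num A n], [S → . num n S], [S → num n . S], [X → . n], [X → . x] }  — shift
  I12: { [S → num n S .] }  — reduce
  I13: { [A → n x .], [X → x .] }  — 2 reduces
  I14: { [S → num A n .] }  — reduce
  I15: { [A → . n x], [A → . num g S], [S → X y . A] }  — shift
  I16: { [S → X y A .] }  — reduce
  I17: { [A → n x .] }  — reduce

No state contains both a complete item and a shift item.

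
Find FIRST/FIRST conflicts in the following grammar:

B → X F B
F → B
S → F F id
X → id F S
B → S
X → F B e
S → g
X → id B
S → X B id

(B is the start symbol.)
Yes. B → X F B / B → S on { 'g', 'id' }; S → F F id / S → g on { 'g' }; S → F F id / S → X B id on { 'g', 'id' }; S → g / S → X B id on { 'g' }; X → id F S / X → F B e on { 'id' }; X → id F S / X → id B on { 'id' }; X → F B e / X → id B on { 'id' }

FIRST sets of the non-terminals at (or reachable through a nullable prefix from) the front of some alternative:
  FIRST(X) = { 'g', 'id' }
  FIRST(S) = { 'g', 'id' }
  FIRST(F) = { 'g', 'id' }

Productions for B:
  B → X F B: FIRST = { 'g', 'id' }
  B → S: FIRST = { 'g', 'id' }
Productions for S:
  S → F F id: FIRST = { 'g', 'id' }
  S → g: FIRST = { 'g' }
  S → X B id: FIRST = { 'g', 'id' }
Productions for X:
  X → id F S: FIRST = { 'id' }
  X → F B e: FIRST = { 'g', 'id' }
  X → id B: FIRST = { 'id' }
F has only one production, so no FIRST/FIRST conflict is possible there.

Conflict for B: B → X F B and B → S
  Overlap: { 'g', 'id' }
Conflict for S: S → F F id and S → g
  Overlap: { 'g' }
Conflict for S: S → F F id and S → X B id
  Overlap: { 'g', 'id' }
Conflict for S: S → g and S → X B id
  Overlap: { 'g' }
Conflict for X: X → id F S and X → F B e
  Overlap: { 'id' }
Conflict for X: X → id F S and X → id B
  Overlap: { 'id' }
Conflict for X: X → F B e and X → id B
  Overlap: { 'id' }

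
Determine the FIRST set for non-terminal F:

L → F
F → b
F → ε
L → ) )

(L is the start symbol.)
To compute FIRST(F), examine every production with F on the left-hand side, reading each right-hand side left to right until a non-nullable symbol is reached.

From F → b:
  - b is a terminal: add 'b' and stop
From F → ε:
  - ε-production, so ε ∈ FIRST(F)

Collecting: FIRST(F) = { 'b', ε }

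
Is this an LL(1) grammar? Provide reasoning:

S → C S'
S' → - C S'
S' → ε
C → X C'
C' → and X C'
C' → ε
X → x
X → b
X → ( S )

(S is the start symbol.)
Yes, the grammar is LL(1).

A grammar is LL(1) if for each non-terminal N with multiple productions, the predict sets of those productions are pairwise disjoint, where PREDICT(N → α) = (FIRST(α) \ {ε}) ∪ (FOLLOW(N) if α ⇒* ε).

Relevant sets:
  FOLLOW(S') = { $, ')' }
  FOLLOW(C') = { $, ')', '-' }

For S':
  PREDICT(S' → '-' C S') = { '-' }
  PREDICT(S' → ε) = { $, ')' }
For C':
  PREDICT(C' → and X C') = { 'and' }
  PREDICT(C' → ε) = { $, ')', '-' }
For X:
  PREDICT(X → x) = { 'x' }
  PREDICT(X → b) = { 'b' }
  PREDICT(X → '(' S ')') = { '(' }
S, C have a single production, so nothing to check there.

All predict sets are disjoint. The grammar IS LL(1).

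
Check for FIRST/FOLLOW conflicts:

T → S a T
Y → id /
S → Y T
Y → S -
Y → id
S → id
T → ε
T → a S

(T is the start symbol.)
Yes. T → a S with FOLLOW(T) on { 'a' }

Nullable non-terminals: T.
FIRST sets used below: FIRST(S) = { 'id' }

T: nullable alternative(s) T → ε; FOLLOW(T) = { $, '-', 'a' }
  T → S a T: FIRST \ {ε} = { 'id' } — disjoint from FOLLOW(T)
  T → ε: FIRST \ {ε} = { } — this is the only nullable alternative, skip
  T → a S: FIRST \ {ε} = { 'a' } — overlaps FOLLOW(T) on { 'a' }: CONFLICT

S, Y have no nullable alternative, so no FIRST/FOLLOW check is needed there.

So the grammar has 1 FIRST/FOLLOW conflict (marked CONFLICT above).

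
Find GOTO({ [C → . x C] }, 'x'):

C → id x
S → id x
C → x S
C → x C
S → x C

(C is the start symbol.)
GOTO(I, 'x') = CLOSURE({ [A → αX.β] : [A → α.Xβ] ∈ I, X = 'x' })

Items with dot before 'x', with the dot advanced:
  [C → . x C] → [C → x . C]
Closure of the advanced items:
  [C → x . C] has the dot before C: add [C → . id x], [C → . x S], [C → . x C]

GOTO = { [C → . id x], [C → . x C], [C → . x S], [C → x . C] }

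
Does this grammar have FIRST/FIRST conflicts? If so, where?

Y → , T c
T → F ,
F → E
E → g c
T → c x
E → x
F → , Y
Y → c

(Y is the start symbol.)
A FIRST/FIRST conflict occurs when two productions N → α and N → β for the same non-terminal have FIRST(α) ∩ FIRST(β) ≠ ∅ (with ε ∈ FIRST of a nullable right-hand side, so two nullable alternatives also conflict).

FIRST sets of the non-terminals at (or reachable through a nullable prefix from) the front of some alternative:
  FIRST(F) = { ',', 'g', 'x' }
  FIRST(E) = { 'g', 'x' }

Productions for Y:
  Y → , T c: FIRST = { ',' }
  Y → c: FIRST = { 'c' }
Productions for T:
  T → F ,: FIRST = { ',', 'g', 'x' }
  T → c x: FIRST = { 'c' }
Productions for F:
  F → E: FIRST = { 'g', 'x' }
  F → , Y: FIRST = { ',' }
Productions for E:
  E → g c: FIRST = { 'g' }
  E → x: FIRST = { 'x' }

All alternatives of each non-terminal have pairwise disjoint FIRST sets.

Answer: No FIRST/FIRST conflicts.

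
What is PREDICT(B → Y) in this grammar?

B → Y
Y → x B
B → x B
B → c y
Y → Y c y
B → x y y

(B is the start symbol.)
{ 'x' }

PREDICT(B → Y) = (FIRST(RHS) \ {ε}) ∪ (FOLLOW(B) if ε ∈ FIRST(RHS), i.e. RHS ⇒* ε)
FIRST(Y) = { 'x' }
FIRST(Y) = { 'x' }
ε ∉ FIRST(Y), so FOLLOW(B) is not added.
PREDICT(B → Y) = { 'x' }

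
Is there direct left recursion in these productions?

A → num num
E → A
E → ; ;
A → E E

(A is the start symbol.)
A → num num: starts with num
E → A: starts with A
E → ; ;: starts with ';'
A → E E: starts with E

No direct left recursion found.

Answer: No direct left recursion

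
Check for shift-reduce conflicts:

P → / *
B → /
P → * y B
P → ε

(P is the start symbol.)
A shift-reduce conflict occurs when an LR(0) state has both:
  - a complete (reduce) item [A → α .] (dot at the end), and
  - a shift item [B → β . c γ] (dot before a terminal).

Augment with P' → P and build the canonical LR(0) collection (I0 = CLOSURE({[P' → . P]}), then GOTO on every symbol after a dot until no new states appear). It has 8 states:
  I0: { [P → . * y B], [P → . / *], [P → .], [P' → . P] }  — shift, reduce
  I1: { [P → * . y B] }  — shift
  I2: { [P → / . *] }  — shift
  I3: { [P' → P .] }  — accept
  I4: { [P → / * .] }  — reduce
  I5: { [B → . /], [P → * y . B] }  — shift
  I6: { [B → / .] }  — reduce
  I7: { [P → * y B .] }  — reduce

I0 contains reduce item [P → .] and shift items [P → . * y B], [P → . / *] — shift-reduce conflict.

Answer: Yes — I0: [P → .] vs [P → . * y B]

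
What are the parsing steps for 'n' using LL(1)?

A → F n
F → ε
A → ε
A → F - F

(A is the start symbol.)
LL(1) parsing maintains a stack (initially the start symbol over $) and the input. At each step: if the stack top is a terminal, match it against the current input token; if it is a non-terminal N, replace it with the RHS of M[N, lookahead] (the unique production whose predict set contains the lookahead).

Stack is shown with the top on the left.

Stack  Input  Action
--------------------
A $    n $    output A → F n
F n $  n $    output F → ε
n $    n $    match 'n'
$      $      accept

The string is accepted.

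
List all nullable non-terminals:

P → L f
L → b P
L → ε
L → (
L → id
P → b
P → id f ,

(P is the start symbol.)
A non-terminal is nullable if it can derive ε (the empty string): either it has an ε-production, or it has a production whose right-hand side consists entirely of nullable non-terminals.

ε-productions: L → ε
So L is immediately nullable.
No further non-terminal can be added: every production for the remaining non-terminals contains a terminal or a non-nullable non-terminal.
Nullable = { 'L' }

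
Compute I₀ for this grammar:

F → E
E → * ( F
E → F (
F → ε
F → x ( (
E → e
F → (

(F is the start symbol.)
First, augment the grammar with F' → F
I₀ = CLOSURE({ [F' → . F] }):
  [F' → . F] has the dot before F: add [F → . E], [F → .], [F → . x ( (], [F → . (]
  [F → . E] has the dot before E: add [E → . * ( F], [E → . F (], [E → . e]
No further items can be added.

I₀ = { [E → . * ( F], [E → . F (], [E → . e], [F → . (], [F → . E], [F → . x ( (], [F → .], [F' → . F] }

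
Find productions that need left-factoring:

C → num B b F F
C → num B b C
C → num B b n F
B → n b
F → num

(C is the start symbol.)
Left-factoring is needed when two productions for the same non-terminal
share a common prefix on the right-hand side.

Productions for C:
  C → num B b F F
  C → num B b C
  C → num B b n F

Found common prefix 'num B b' in productions for C

Answer: Yes, C has productions with common prefix 'num B b'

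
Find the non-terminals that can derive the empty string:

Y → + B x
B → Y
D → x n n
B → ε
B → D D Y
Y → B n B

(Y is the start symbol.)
{ 'B' }

ε-productions: B → ε
So B is immediately nullable.
No further non-terminal can be added: every production for the remaining non-terminals contains a terminal or a non-nullable non-terminal.
Nullable = { 'B' }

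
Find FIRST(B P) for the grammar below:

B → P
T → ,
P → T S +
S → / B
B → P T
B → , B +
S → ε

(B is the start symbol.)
{ ',' }

FIRST sets of the non-terminals involved (from the grammar, by fixed-point iteration):
  FIRST(B) = { ',' }

To compute FIRST(B P), process the symbols left to right:
Symbol B is a non-terminal. Add FIRST(B) \ {ε} = { ',' }
B is not nullable (ε ∉ FIRST(B)), so stop here.
FIRST(B P) = { ',' }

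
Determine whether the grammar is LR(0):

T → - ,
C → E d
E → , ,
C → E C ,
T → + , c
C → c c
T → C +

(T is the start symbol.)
A grammar is LR(0) if no state in the canonical LR(0) collection has:
  - both a shift item (dot before a terminal) and a complete item (shift-reduce conflict), or
  - two or more complete items (reduce-reduce conflict; the accept item [T' → T .] counts as a complete item here).

Augment with T' → T and build the canonical LR(0) collection (I0 = CLOSURE({[T' → . T]}), then GOTO on every symbol after a dot until no new states appear). It has 17 states:
  I0: { [C → . E C ,], [C → . E d], [C → . c c], [E → . , ,], [T → . + , c], [T → . - ,], [T → . C +], [T' → . T] }  — shift
  I1: { [T → + . , c] }  — shift
  I2: { [E → , . ,] }  — shift
  I3: { [T → - . ,] }  — shift
  I4: { [T → C . +] }  — shift
  I5: { [C → . E C ,], [C → . E d], [C → . c c], [C → E . C ,], [C → E . d], [E → . , ,] }  — shift
  I6: { [T' → T .] }  — accept
  I7: { [C → c . c] }  — shift
  I8: { [C → c c .] }  — reduce
  I9: { [C → E C . ,] }  — shift
  I10: { [C → E d .] }  — reduce
  I11: { [C → E C , .] }  — reduce
  I12: { [T → C + .] }  — reduce
  I13: { [T → - , .] }  — reduce
  I14: { [E → , , .] }  — reduce
  I15: { [T → + , . c] }  — shift
  I16: { [T → + , c .] }  — reduce

Every state is either a pure shift/goto state or contains exactly one complete item and nothing to shift — no conflicts. The grammar is LR(0).

Answer: Yes, the grammar is LR(0)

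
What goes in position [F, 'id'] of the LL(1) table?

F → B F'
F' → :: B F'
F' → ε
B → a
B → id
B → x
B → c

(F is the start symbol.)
F → B F'

To find M[F, 'id'], we find productions for F where 'id' is in the predict set (PREDICT(N → α) = (FIRST(α) \ {ε}) ∪ (FOLLOW(N) if α ⇒* ε)).

Relevant sets:
  FIRST(B) = { 'a', 'c', 'id', 'x' }

F → B F': PREDICT = { 'a', 'c', 'id', 'x' }
  'id' is in predict set, so this production goes in M[F, 'id']

M[F, 'id'] = F → B F'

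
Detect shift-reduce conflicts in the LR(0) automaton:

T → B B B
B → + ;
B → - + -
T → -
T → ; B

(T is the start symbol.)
Augment with T' → T and build the canonical LR(0) collection (I0 = CLOSURE({[T' → . T]}), then GOTO on every symbol after a dot until no new states appear). It has 13 states:
  I0: { [B → . + ;], [B → . - + -], [T → . -], [T → . ; B], [T → . B B B], [T' → . T] }  — shift
  I1: { [B → + . ;] }  — shift
  I2: { [B → - . + -], [T → - .] }  — shift, reduce
  I3: { [B → . + ;], [B → . - + -], [T → ; . B] }  — shift
  I4: { [B → . + ;], [B → . - + -], [T → B . B B] }  — shift
  I5: { [T' → T .] }  — accept
  I6: { [B → - . + -] }  — shift
  I7: { [B → . + ;], [B → . - + -], [T → B B . B] }  — shift
  I8: { [T → B B B .] }  — reduce
  I9: { [B → - + . -] }  — shift
  I10: { [B → - + - .] }  — reduce
  I11: { [T → ; B .] }  — reduce
  I12: { [B → + ; .] }  — reduce

I2 contains reduce item [T → - .] and shift item [B → - . + -] — shift-reduce conflict.

Answer: Yes — I2: [T → - .] vs [B → - . + -]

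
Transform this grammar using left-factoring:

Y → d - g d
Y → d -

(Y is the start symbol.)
Y → d - Y'
Y' → g d
Y' → ε

Left-factoring transforms A → αβ₁ | αβ₂ into A → αA' and A' → β₁ | β₂
(α is the longest common prefix among the alternatives). Repeat until
no nonterminal has two alternatives with a common prefix.

Round 1: Y has alternatives sharing prefix 'd -'. Introduce Y': Y → d - Y'
  Add: Y' → g d
  Add: Y' → ε

No remaining common prefixes — done.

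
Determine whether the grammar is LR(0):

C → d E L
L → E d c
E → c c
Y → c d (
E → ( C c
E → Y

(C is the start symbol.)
Augment with C' → C and build the canonical LR(0) collection (I0 = CLOSURE({[C' → . C]}), then GOTO on every symbol after a dot until no new states appear). It has 16 states:
  I0: { [C → . d E L], [C' → . C] }  — shift
  I1: { [C' → C .] }  — accept
  I2: { [C → d . E L], [E → . ( C c], [E → . Y], [E → . c c], [Y → . c d (] }  — shift
  I3: { [C → . d E L], [E → ( . C c] }  — shift
  I4: { [C → d E . L], [E → . ( C c], [E → . Y], [E → . c c], [L → . E d c], [Y → . c d (] }  — shift
  I5: { [E → Y .] }  — reduce
  I6: { [E → c . c], [Y → c . d (] }  — shift
  I7: { [E → c c .] }  — reduce
  I8: { [Y → c d . (] }  — shift
  I9: { [Y → c d ( .] }  — reduce
  I10: { [L → E . d c] }  — shift
  I11: { [C → d E L .] }  — reduce
  I12: { [L → E d . c] }  — shift
  I13: { [L → E d c .] }  — reduce
  I14: { [E → ( C . c] }  — shift
  I15: { [E → ( C c .] }  — reduce

Every state is either a pure shift/goto state or contains exactly one complete item and nothing to shift — no conflicts. The grammar is LR(0).

Answer: Yes, the grammar is LR(0)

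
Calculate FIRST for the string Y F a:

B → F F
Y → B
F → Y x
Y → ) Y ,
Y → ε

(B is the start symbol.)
FIRST sets of the non-terminals involved (from the grammar, by fixed-point iteration):
  FIRST(Y) = { ')', 'x', ε }
  FIRST(F) = { ')', 'x' }

To compute FIRST(Y F a), process the symbols left to right:
Symbol Y is a non-terminal. Add FIRST(Y) \ {ε} = { ')', 'x' }
Y is nullable (ε ∈ FIRST(Y)), continue to the next symbol.
Symbol F is a non-terminal. Add FIRST(F) \ {ε} = { ')', 'x' }
F is not nullable (ε ∉ FIRST(F)), so stop here.
FIRST(Y F a) = { ')', 'x' }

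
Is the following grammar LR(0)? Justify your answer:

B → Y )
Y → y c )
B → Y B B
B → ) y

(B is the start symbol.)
A grammar is LR(0) if no state in the canonical LR(0) collection has:
  - both a shift item (dot before a terminal) and a complete item (shift-reduce conflict), or
  - two or more complete items (reduce-reduce conflict; the accept item [B' → B .] counts as a complete item here).

Augment with B' → B and build the canonical LR(0) collection (I0 = CLOSURE({[B' → . B]}), then GOTO on every symbol after a dot until no new states appear). It has 11 states:
  I0: { [B → . ) y], [B → . Y )], [B → . Y B B], [B' → . B], [Y → . y c )] }  — shift
  I1: { [B → ) . y] }  — shift
  I2: { [B' → B .] }  — accept
  I3: { [B → . ) y], [B → . Y )], [B → . Y B B], [B → Y . )], [B → Y . B B], [Y → . y c )] }  — shift
  I4: { [Y → y . c )] }  — shift
  I5: { [Y → y c . )] }  — shift
  I6: { [Y → y c ) .] }  — reduce
  I7: { [B → ) . y], [B → Y ) .] }  — shift, reduce
  I8: { [B → . ) y], [B → . Y )], [B → . Y B B], [B → Y B . B], [Y → . y c )] }  — shift
  I9: { [B → Y B B .] }  — reduce
  I10: { [B → ) y .] }  — reduce

Conflict in state I7:
  Shift-reduce conflict between [B → Y ) .] and [B → ) . y]
So the grammar is NOT LR(0).

Answer: No. Shift-reduce conflict between [B → Y ) .] and [B → ) . y]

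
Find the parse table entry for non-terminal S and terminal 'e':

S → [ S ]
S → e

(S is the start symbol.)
S → e

To find M[S, 'e'], we find productions for S where 'e' is in the predict set (PREDICT(N → α) = (FIRST(α) \ {ε}) ∪ (FOLLOW(N) if α ⇒* ε)).

S → [ S ]: PREDICT = { '[' }
S → e: PREDICT = { 'e' }
  'e' is in predict set, so this production goes in M[S, 'e']

M[S, 'e'] = S → e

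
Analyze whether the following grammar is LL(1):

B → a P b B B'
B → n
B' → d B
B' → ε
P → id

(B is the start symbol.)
A grammar is LL(1) if for each non-terminal N with multiple productions, the predict sets of those productions are pairwise disjoint, where PREDICT(N → α) = (FIRST(α) \ {ε}) ∪ (FOLLOW(N) if α ⇒* ε).

Relevant sets:
  FOLLOW(B') = { $, 'd' }

For B:
  PREDICT(B → a P b B B') = { 'a' }
  PREDICT(B → n) = { 'n' }
For B':
  PREDICT(B' → d B) = { 'd' }
  PREDICT(B' → ε) = { $, 'd' }
P has a single production, so nothing to check there.

Conflict found: Predict set conflict for B': { 'd' }
The grammar is NOT LL(1).

Answer: No. Predict set conflict for B': { 'd' }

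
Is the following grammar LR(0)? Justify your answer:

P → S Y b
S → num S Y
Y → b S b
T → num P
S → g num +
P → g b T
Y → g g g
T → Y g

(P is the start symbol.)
Yes, the grammar is LR(0)

Augment with P' → P and build the canonical LR(0) collection (I0 = CLOSURE({[P' → . P]}), then GOTO on every symbol after a dot until no new states appear). It has 24 states:
  I0: { [P → . S Y b], [P → . g b T], [P' → . P], [S → . g num +], [S → . num S Y] }  — shift
  I1: { [P' → P .] }  — accept
  I2: { [P → S . Y b], [Y → . b S b], [Y → . g g g] }  — shift
  I3: { [P → g . b T], [S → g . num +] }  — shift
  I4: { [S → . g num +], [S → . num S Y], [S → num . S Y] }  — shift
  I5: { [S → num S . Y], [Y → . b S b], [Y → . g g g] }  — shift
  I6: { [S → g . num +] }  — shift
  I7: { [S → g num . +] }  — shift
  I8: { [S → g num + .] }  — reduce
  I9: { [S → num S Y .] }  — reduce
  I10: { [S → . g num +], [S → . num S Y], [Y → b . S b] }  — shift
  I11: { [Y → g . g g] }  — shift
  I12: { [Y → g g . g] }  — shift
  I13: { [Y → g g g .] }  — reduce
  I14: { [Y → b S . b] }  — shift
  I15: { [Y → b S b .] }  — reduce
  I16: { [P → g b . T], [T → . Y g], [T → . num P], [Y → . b S b], [Y → . g g g] }  — shift
  I17: { [P → g b T .] }  — reduce
  I18: { [T → Y . g] }  — shift
  I19: { [P → . S Y b], [P → . g b T], [S → . g num +], [S → . num S Y], [T → num . P] }  — shift
  I20: { [T → num P .] }  — reduce
  I21: { [T → Y g .] }  — reduce
  I22: { [P → S Y . b] }  — shift
  I23: { [P → S Y b .] }  — reduce

Every state is either a pure shift/goto state or contains exactly one complete item and nothing to shift — no conflicts. The grammar is LR(0).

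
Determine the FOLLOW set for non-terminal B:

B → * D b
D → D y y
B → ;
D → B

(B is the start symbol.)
{ $, 'b', 'y' }

B is the start symbol, so $ ∈ FOLLOW(B).
In D → B: B is at the end, add FOLLOW(D)

The FOLLOW sets referred to above (computed the same way, to a fixed point):
  FOLLOW(D) = { 'b', 'y' }

Taking the union: FOLLOW(B) = { $, 'b', 'y' }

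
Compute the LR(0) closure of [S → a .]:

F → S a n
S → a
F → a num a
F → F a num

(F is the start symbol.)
To compute CLOSURE, for each item [A → α.Bβ] where B is a non-terminal, add [B → .γ] for all productions B → γ; repeat for the newly added items until nothing changes.

Start with: [S → a .]
The dot is at the end, so nothing is added.

CLOSURE = { [S → a .] }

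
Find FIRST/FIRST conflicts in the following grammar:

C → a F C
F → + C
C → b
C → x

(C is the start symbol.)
No FIRST/FIRST conflicts.

A FIRST/FIRST conflict occurs when two productions N → α and N → β for the same non-terminal have FIRST(α) ∩ FIRST(β) ≠ ∅ (with ε ∈ FIRST of a nullable right-hand side, so two nullable alternatives also conflict).

Productions for C:
  C → a F C: FIRST = { 'a' }
  C → b: FIRST = { 'b' }
  C → x: FIRST = { 'x' }
F has only one production, so no FIRST/FIRST conflict is possible there.

All alternatives of each non-terminal have pairwise disjoint FIRST sets.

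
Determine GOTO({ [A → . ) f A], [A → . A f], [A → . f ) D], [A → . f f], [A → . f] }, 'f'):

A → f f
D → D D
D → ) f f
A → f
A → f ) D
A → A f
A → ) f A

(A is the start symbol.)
GOTO(I, 'f') = CLOSURE({ [A → αX.β] : [A → α.Xβ] ∈ I, X = 'f' })

Items with dot before 'f', with the dot advanced:
  [A → . f] → [A → f .]
  [A → . f ) D] → [A → f . ) D]
  [A → . f f] → [A → f . f]
Closure adds nothing (no advanced item has the dot before a non-terminal).

GOTO = { [A → f . ) D], [A → f . f], [A → f .] }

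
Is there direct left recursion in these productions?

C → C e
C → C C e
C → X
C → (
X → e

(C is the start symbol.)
C → C e: LEFT RECURSIVE (starts with C)
C → C C e: LEFT RECURSIVE (starts with C)
C → X: starts with X
C → (: starts with '('
X → e: starts with e

The grammar has direct left recursion on: C.

Answer: Yes, C is left-recursive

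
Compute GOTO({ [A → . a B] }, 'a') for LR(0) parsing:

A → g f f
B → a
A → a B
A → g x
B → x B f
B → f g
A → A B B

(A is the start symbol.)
GOTO(I, 'a') = CLOSURE({ [A → αX.β] : [A → α.Xβ] ∈ I, X = 'a' })

Items with dot before 'a', with the dot advanced:
  [A → . a B] → [A → a . B]
Closure of the advanced items:
  [A → a . B] has the dot before B: add [B → . a], [B → . x B f], [B → . f g]

GOTO = { [A → a . B], [B → . a], [B → . f g], [B → . x B f] }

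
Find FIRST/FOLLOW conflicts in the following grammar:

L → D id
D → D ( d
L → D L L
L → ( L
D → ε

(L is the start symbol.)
Yes. D → D '(' d with FOLLOW(D) on { '(' }

A FIRST/FOLLOW conflict occurs when a non-terminal N has a nullable alternative N → β (β ⇒* ε) and another alternative N → α with FIRST(α) ∩ FOLLOW(N) ≠ ∅: on such a lookahead the parser cannot decide between expanding α and letting N vanish via β.

Nullable non-terminals: D.
FIRST sets used below: FIRST(D) = { '(', ε }

D: nullable alternative(s) D → ε; FOLLOW(D) = { '(', 'id' }
  D → D ( d: FIRST \ {ε} = { '(' } — overlaps FOLLOW(D) on { '(' }: CONFLICT
  D → ε: FIRST \ {ε} = { } — this is the only nullable alternative, skip

L has no nullable alternative, so no FIRST/FOLLOW check is needed there.

So the grammar has 1 FIRST/FOLLOW conflict (marked CONFLICT above).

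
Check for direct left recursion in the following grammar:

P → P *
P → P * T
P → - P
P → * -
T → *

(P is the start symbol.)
Yes, P is left-recursive

P → P *: LEFT RECURSIVE (starts with P)
P → P * T: LEFT RECURSIVE (starts with P)
P → - P: starts with '-'
P → * -: starts with '*'
T → *: starts with '*'

The grammar has direct left recursion on: P.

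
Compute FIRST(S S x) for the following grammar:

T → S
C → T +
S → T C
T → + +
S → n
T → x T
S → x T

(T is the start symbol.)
{ '+', 'n', 'x' }

FIRST sets of the non-terminals involved (from the grammar, by fixed-point iteration):
  FIRST(S) = { '+', 'n', 'x' }

To compute FIRST(S S x), process the symbols left to right:
Symbol S is a non-terminal. Add FIRST(S) \ {ε} = { '+', 'n', 'x' }
S is not nullable (ε ∉ FIRST(S)), so stop here.
FIRST(S S x) = { '+', 'n', 'x' }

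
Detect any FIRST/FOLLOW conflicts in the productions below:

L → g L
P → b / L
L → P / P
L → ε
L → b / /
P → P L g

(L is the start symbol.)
Yes. L → g L with FOLLOW(L) on { 'g' }; L → P '/' P with FOLLOW(L) on { 'b' }; L → b '/' '/' with FOLLOW(L) on { 'b' }

A FIRST/FOLLOW conflict occurs when a non-terminal N has a nullable alternative N → β (β ⇒* ε) and another alternative N → α with FIRST(α) ∩ FOLLOW(N) ≠ ∅: on such a lookahead the parser cannot decide between expanding α and letting N vanish via β.

Nullable non-terminals: L.
FIRST sets used below: FIRST(P) = { 'b' }

L: nullable alternative(s) L → ε; FOLLOW(L) = { $, '/', 'b', 'g' }
  L → g L: FIRST \ {ε} = { 'g' } — overlaps FOLLOW(L) on { 'g' }: CONFLICT
  L → P / P: FIRST \ {ε} = { 'b' } — overlaps FOLLOW(L) on { 'b' }: CONFLICT
  L → ε: FIRST \ {ε} = { } — this is the only nullable alternative, skip
  L → b / /: FIRST \ {ε} = { 'b' } — overlaps FOLLOW(L) on { 'b' }: CONFLICT

P has no nullable alternative, so no FIRST/FOLLOW check is needed there.

So the grammar has 3 FIRST/FOLLOW conflicts (marked CONFLICT above).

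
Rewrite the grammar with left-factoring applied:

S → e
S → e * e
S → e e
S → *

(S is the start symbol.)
Left-factoring transforms A → αβ₁ | αβ₂ into A → αA' and A' → β₁ | β₂
(α is the longest common prefix among the alternatives). Repeat until
no nonterminal has two alternatives with a common prefix.

Round 1: S has alternatives sharing prefix 'e'. Introduce S': S → e S'
  Add: S' → ε
  Add: S' → * e
  Add: S' → e

No remaining common prefixes — done.

Resulting grammar:
S → e S'
S' → ε
S' → * e
S' → e
S → *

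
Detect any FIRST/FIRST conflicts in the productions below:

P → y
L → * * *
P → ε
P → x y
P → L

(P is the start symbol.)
FIRST sets of the non-terminals at (or reachable through a nullable prefix from) the front of some alternative:
  FIRST(L) = { '*' }

Productions for P:
  P → y: FIRST = { 'y' }
  P → ε: FIRST = { ε }
  P → x y: FIRST = { 'x' }
  P → L: FIRST = { '*' }
L has only one production, so no FIRST/FIRST conflict is possible there.

All alternatives of each non-terminal have pairwise disjoint FIRST sets.

Answer: No FIRST/FIRST conflicts.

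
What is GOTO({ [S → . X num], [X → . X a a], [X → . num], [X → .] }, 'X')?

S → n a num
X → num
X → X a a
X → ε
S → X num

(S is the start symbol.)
{ [S → X . num], [X → X . a a] }

GOTO(I, 'X') = CLOSURE({ [A → αX.β] : [A → α.Xβ] ∈ I, X = 'X' })

Items with dot before 'X', with the dot advanced:
  [S → . X num] → [S → X . num]
  [X → . X a a] → [X → X . a a]
Closure adds nothing (no advanced item has the dot before a non-terminal).

GOTO = { [S → X . num], [X → X . a a] }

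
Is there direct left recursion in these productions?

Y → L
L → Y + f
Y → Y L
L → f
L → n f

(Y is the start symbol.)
Yes, Y is left-recursive

Y → L: starts with L
L → Y + f: starts with Y
Y → Y L: LEFT RECURSIVE (starts with Y)
L → f: starts with f
L → n f: starts with n

The grammar has direct left recursion on: Y.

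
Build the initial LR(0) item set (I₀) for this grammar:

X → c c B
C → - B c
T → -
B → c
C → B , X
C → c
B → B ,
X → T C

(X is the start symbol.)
First, augment the grammar with X' → X
I₀ = CLOSURE({ [X' → . X] }):
  [X' → . X] has the dot before X: add [X → . c c B], [X → . T C]
  [X → . T C] has the dot before T: add [T → . -]
No further items can be added.

I₀ = { [T → . -], [X → . T C], [X → . c c B], [X' → . X] }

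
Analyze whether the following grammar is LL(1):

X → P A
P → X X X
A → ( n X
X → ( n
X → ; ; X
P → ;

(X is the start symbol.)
A grammar is LL(1) if for each non-terminal N with multiple productions, the predict sets of those productions are pairwise disjoint, where PREDICT(N → α) = (FIRST(α) \ {ε}) ∪ (FOLLOW(N) if α ⇒* ε).

Relevant sets:
  FIRST(P) = { '(', ';' }
  FIRST(X) = { '(', ';' }

For X:
  PREDICT(X → P A) = { '(', ';' }
  PREDICT(X → '(' n) = { '(' }
  PREDICT(X → ';' ';' X) = { ';' }
For P:
  PREDICT(P → X X X) = { '(', ';' }
  PREDICT(P → ';') = { ';' }
A has a single production, so nothing to check there.

Conflict found: Predict set conflict for X: { '(' }
The grammar is NOT LL(1).

Answer: No. Predict set conflict for X: { '(' }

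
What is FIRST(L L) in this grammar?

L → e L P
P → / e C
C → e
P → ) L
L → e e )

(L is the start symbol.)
{ 'e' }

FIRST sets of the non-terminals involved (from the grammar, by fixed-point iteration):
  FIRST(L) = { 'e' }

To compute FIRST(L L), process the symbols left to right:
Symbol L is a non-terminal. Add FIRST(L) \ {ε} = { 'e' }
L is not nullable (ε ∉ FIRST(L)), so stop here.
FIRST(L L) = { 'e' }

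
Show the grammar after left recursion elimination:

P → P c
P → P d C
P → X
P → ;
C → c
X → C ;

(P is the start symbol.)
P → X P'
P → ; P'
P' → c P'
P' → d C P'
P' → ε
C → c
X → C ;

P is directly left-recursive. The standard transformation for
  A → A α₁ | ... | A α_m | β₁ | ... | β_n
is
  A  → β₁ A' | ... | β_n A'
  A' → α₁ A' | ... | α_m A' | ε

P → X becomes P → X P'
P → ; becomes P → ; P'
P → P c becomes P' → c P'
P → P d C becomes P' → d C P'
Add P' → ε

Productions for other non-terminals are unchanged:
  C → c
  X → C ;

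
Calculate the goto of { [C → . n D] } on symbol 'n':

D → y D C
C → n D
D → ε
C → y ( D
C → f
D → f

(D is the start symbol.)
GOTO(I, 'n') = CLOSURE({ [A → αX.β] : [A → α.Xβ] ∈ I, X = 'n' })

Items with dot before 'n', with the dot advanced:
  [C → . n D] → [C → n . D]
Closure of the advanced items:
  [C → n . D] has the dot before D: add [D → . y D C], [D → .], [D → . f]

GOTO = { [C → n . D], [D → . f], [D → . y D C], [D → .] }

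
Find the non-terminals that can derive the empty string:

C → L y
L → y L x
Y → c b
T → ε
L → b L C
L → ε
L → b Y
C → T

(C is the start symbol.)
A non-terminal is nullable if it can derive ε (the empty string): either it has an ε-production, or it has a production whose right-hand side consists entirely of nullable non-terminals.

ε-productions: T → ε, L → ε
So T, L are immediately nullable.
C → T: every symbol on the right is nullable, so C is nullable too.
No further non-terminal can be added: every production for the remaining non-terminals contains a terminal or a non-nullable non-terminal.
Nullable = { 'C', 'L', 'T' }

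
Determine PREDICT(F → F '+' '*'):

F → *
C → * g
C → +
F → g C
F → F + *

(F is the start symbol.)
{ '*', 'g' }

PREDICT(F → F '+' '*') = (FIRST(RHS) \ {ε}) ∪ (FOLLOW(F) if ε ∈ FIRST(RHS), i.e. RHS ⇒* ε)
FIRST(F) = { '*', 'g' }
FIRST(F '+' '*') = { '*', 'g' }
ε ∉ FIRST(F '+' '*'), so FOLLOW(F) is not added.
PREDICT(F → F '+' '*') = { '*', 'g' }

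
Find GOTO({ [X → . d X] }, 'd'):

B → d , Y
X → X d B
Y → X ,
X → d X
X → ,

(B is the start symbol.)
GOTO(I, 'd') = CLOSURE({ [A → αX.β] : [A → α.Xβ] ∈ I, X = 'd' })

Items with dot before 'd', with the dot advanced:
  [X → . d X] → [X → d . X]
Closure of the advanced items:
  [X → d . X] has the dot before X: add [X → . X d B], [X → . d X], [X → . ,]

GOTO = { [X → . ,], [X → . X d B], [X → . d X], [X → d . X] }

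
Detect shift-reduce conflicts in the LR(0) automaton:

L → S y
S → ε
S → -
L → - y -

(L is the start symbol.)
A shift-reduce conflict occurs when an LR(0) state has both:
  - a complete (reduce) item [A → α .] (dot at the end), and
  - a shift item [B → β . c γ] (dot before a terminal).

Augment with L' → L and build the canonical LR(0) collection (I0 = CLOSURE({[L' → . L]}), then GOTO on every symbol after a dot until no new states appear). It has 7 states:
  I0: { [L → . - y -], [L → . S y], [L' → . L], [S → . -], [S → .] }  — shift, reduce
  I1: { [L → - . y -], [S → - .] }  — shift, reduce
  I2: { [L' → L .] }  — accept
  I3: { [L → S . y] }  — shift
  I4: { [L → S y .] }  — reduce
  I5: { [L → - y . -] }  — shift
  I6: { [L → - y - .] }  — reduce

I0 contains reduce item [S → .] and shift items [L → . - y -], [S → . -] — shift-reduce conflict.
I1 contains reduce item [S → - .] and shift item [L → - . y -] — shift-reduce conflict.

Answer: Yes — I0: [S → .] vs [L → . - y -]; I1: [S → - .] vs [L → - . y -]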